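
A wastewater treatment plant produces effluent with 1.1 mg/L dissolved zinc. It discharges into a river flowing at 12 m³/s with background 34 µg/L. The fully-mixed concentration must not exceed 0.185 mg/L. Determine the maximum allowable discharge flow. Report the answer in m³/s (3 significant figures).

34 µg/L = 0.034 mg/L.
Mass balance at complete mixing: C_std·(Q_w + Q_r) = Q_w·C_e + Q_r·C_b.
Rearranging, Q_w = Q_r·(C_std − C_b)/(C_e − C_std) = 12·(0.185 − 0.034) / (1.1 − 0.185) = 1.98 m³/s.

1.98 m³/s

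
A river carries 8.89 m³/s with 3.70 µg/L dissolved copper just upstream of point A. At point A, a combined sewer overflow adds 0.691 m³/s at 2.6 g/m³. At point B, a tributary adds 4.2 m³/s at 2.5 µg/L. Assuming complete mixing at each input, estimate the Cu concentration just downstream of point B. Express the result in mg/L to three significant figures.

0.134 mg/L

3.70 µg/L = 0.0037 mg/L.
After input A: C = (8.89·0.0037 + 0.691·2.6) / 9.581 = 0.191 mg/L.
2.5 µg/L = 0.0025 mg/L.
After input B: C = (9.581·0.191 + 4.2·0.0025) / 13.78 = 0.1335 mg/L.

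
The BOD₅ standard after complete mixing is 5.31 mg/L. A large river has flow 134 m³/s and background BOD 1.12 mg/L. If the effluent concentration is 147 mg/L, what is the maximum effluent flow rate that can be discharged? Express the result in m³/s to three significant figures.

Mass balance at complete mixing: C_std·(Q_w + Q_r) = Q_w·C_e + Q_r·C_b.
Rearranging, Q_w = Q_r·(C_std − C_b)/(C_e − C_std) = 134·(5.31 − 1.12) / (147 − 5.31) = 3.963 m³/s.

3.96 m³/s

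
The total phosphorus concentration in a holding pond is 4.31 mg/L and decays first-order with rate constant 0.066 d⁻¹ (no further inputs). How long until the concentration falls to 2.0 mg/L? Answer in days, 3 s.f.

t = ln(C₀/C)/k = ln(4.31/2.0)/0.066 = 0.7678/0.066 = 11.63 d.

11.6 d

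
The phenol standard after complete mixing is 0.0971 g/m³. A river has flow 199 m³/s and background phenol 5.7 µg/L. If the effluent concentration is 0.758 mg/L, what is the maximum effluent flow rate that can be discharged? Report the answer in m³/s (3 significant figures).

27.5 m³/s

5.7 µg/L = 0.0057 mg/L.
Mass balance at complete mixing: C_std·(Q_w + Q_r) = Q_w·C_e + Q_r·C_b.
Rearranging, Q_w = Q_r·(C_std − C_b)/(C_e − C_std) = 199·(0.0971 − 0.0057) / (0.758 − 0.0971) = 27.52 m³/s.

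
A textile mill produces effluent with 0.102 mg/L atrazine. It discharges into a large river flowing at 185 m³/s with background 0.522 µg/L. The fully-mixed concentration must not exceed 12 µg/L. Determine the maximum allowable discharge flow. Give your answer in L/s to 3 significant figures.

0.522 µg/L = 0.000522 mg/L.
12 µg/L = 0.012 mg/L.
Mass balance at complete mixing: C_std·(Q_w + Q_r) = Q_w·C_e + Q_r·C_b.
Rearranging, Q_w = Q_r·(C_std − C_b)/(C_e − C_std) = 185·(0.012 − 0.000522) / (0.102 − 0.012) = 23.59 m³/s.
= 2.359e+04 L/s.

23600 L/s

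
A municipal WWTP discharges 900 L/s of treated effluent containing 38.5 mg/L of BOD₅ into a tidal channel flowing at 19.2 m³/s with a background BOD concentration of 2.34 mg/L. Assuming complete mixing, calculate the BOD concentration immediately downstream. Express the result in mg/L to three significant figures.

3.96 mg/L

900 L/s = 0.9 m³/s.
Flow-weighted mixing gives C = (0.9·38.5 + 19.2·2.34) / (0.9 + 19.2) = 79.58/20.1 = 3.959 mg/L.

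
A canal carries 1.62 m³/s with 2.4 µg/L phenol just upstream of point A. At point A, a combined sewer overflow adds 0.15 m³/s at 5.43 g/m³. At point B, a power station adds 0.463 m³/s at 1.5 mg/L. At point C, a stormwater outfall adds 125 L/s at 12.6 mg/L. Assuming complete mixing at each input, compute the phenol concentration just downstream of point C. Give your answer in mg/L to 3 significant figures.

2.4 µg/L = 0.0024 mg/L.
After input A: C = (1.62·0.0024 + 0.15·5.43) / 1.77 = 0.4624 mg/L.
After input B: C = (1.77·0.4624 + 0.463·1.5) / 2.233 = 0.6775 mg/L.
125 L/s = 0.125 m³/s.
After input C: C = (2.233·0.6775 + 0.125·12.6) / 2.358 = 1.31 mg/L.

1.31 mg/L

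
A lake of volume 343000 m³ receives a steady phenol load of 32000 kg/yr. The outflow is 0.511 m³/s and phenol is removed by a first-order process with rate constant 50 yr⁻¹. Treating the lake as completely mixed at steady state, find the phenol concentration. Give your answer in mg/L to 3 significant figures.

Outflow Q = 0.511 m³/s × 3.156e+07 s/yr = 1.613e+07 m³/yr.
Steady-state CSTR mass balance: W = Q·C + k·V·C, so C = W/(Q + kV).
Q + kV = 1.613e+07 + 50·343000 = 3.328e+07 m³/yr.
C = 32000/3.328e+07 = 0.0009617 kg/m³ = 0.9617 mg/L.

0.962 mg/L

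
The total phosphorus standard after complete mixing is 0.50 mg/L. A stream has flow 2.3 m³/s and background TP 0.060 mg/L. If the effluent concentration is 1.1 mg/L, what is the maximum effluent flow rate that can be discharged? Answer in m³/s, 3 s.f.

Mass balance at complete mixing: C_std·(Q_w + Q_r) = Q_w·C_e + Q_r·C_b.
Rearranging, Q_w = Q_r·(C_std − C_b)/(C_e − C_std) = 2.3·(0.5 − 0.06) / (1.1 − 0.5) = 1.687 m³/s.

1.69 m³/s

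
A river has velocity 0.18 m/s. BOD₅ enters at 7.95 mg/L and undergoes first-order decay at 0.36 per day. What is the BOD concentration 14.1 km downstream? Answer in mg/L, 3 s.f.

Travel time t = 14.1 km / 0.18 m/s = 1.41e+04/0.18 = 7.833e+04 s = 0.9066 d.
First-order decay: C = 7.95·exp(−0.36·0.9066) = 7.95·0.7215 = 5.736 mg/L.

5.74 mg/L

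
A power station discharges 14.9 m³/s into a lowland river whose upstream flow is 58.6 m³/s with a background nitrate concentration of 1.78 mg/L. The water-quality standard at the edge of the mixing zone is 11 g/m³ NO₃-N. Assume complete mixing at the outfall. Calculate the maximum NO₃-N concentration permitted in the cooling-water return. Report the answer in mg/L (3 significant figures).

Mass balance: 11·73.5 = 14.9·Cₑ + 58.6·1.78.
Cₑ = (808.5 − 104.3) / 14.9 = 47.26 mg/L.

47.3 mg/L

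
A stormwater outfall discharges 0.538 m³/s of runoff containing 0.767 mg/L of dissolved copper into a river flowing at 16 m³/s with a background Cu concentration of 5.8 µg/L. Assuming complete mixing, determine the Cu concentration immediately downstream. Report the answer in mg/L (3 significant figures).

5.8 µg/L = 0.0058 mg/L.
By mass balance at complete mixing, C = (0.538·0.767 + 16·0.0058) / (0.538 + 16) = 0.5054/16.54 = 0.03056 mg/L.

0.0306 mg/L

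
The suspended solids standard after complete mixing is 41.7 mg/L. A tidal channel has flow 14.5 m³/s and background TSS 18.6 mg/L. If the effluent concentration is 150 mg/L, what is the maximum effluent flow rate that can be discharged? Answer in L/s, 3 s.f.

Mass balance at complete mixing: C_std·(Q_w + Q_r) = Q_w·C_e + Q_r·C_b.
Rearranging, Q_w = Q_r·(C_std − C_b)/(C_e − C_std) = 14.5·(41.7 − 18.6) / (150 − 41.7) = 3.093 m³/s.
= 3093 L/s.

3090 L/s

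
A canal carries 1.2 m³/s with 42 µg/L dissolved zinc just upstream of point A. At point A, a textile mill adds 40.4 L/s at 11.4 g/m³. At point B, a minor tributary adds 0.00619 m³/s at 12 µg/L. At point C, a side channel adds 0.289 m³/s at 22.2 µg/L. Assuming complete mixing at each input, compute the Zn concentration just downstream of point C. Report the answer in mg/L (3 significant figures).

0.337 mg/L

42 µg/L = 0.042 mg/L.
40.4 L/s = 0.0404 m³/s.
After input A: C = (1.2·0.042 + 0.0404·11.4) / 1.24 = 0.4119 mg/L.
12 µg/L = 0.012 mg/L.
After input B: C = (1.24·0.4119 + 0.00619·0.012) / 1.247 = 0.4099 mg/L.
22.2 µg/L = 0.0222 mg/L.
After input C: C = (1.247·0.4099 + 0.289·0.0222) / 1.536 = 0.337 mg/L.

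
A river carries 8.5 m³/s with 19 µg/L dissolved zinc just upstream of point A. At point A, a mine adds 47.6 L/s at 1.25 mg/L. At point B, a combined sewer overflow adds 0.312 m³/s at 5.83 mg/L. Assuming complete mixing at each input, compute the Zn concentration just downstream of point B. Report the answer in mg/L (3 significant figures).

19 µg/L = 0.019 mg/L.
47.6 L/s = 0.0476 m³/s.
After input A: C = (8.5·0.019 + 0.0476·1.25) / 8.548 = 0.02586 mg/L.
After input B: C = (8.548·0.02586 + 0.312·5.83) / 8.86 = 0.2303 mg/L.

0.230 mg/L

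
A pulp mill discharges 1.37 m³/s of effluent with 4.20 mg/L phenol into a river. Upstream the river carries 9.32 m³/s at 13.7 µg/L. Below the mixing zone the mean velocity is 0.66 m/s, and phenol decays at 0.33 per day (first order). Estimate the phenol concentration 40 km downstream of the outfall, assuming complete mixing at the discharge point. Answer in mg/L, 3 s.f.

13.7 µg/L = 0.0137 mg/L.
After complete mixing, C₀ = (1.37·4.2 + 9.32·0.0137) / 10.69 = 0.5502 mg/L.
Travel time t = 4e+04 m / 0.66 m/s = 6.061e+04 s = 0.7015 d.
C = 0.5502·exp(−0.33·0.7015) = 0.5502·0.7934 = 0.4365 mg/L.

0.437 mg/L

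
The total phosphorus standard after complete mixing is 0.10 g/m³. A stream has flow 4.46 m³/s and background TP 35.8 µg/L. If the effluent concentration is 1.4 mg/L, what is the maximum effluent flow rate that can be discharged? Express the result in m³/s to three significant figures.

0.220 m³/s

35.8 µg/L = 0.0358 mg/L.
Mass balance at complete mixing: C_std·(Q_w + Q_r) = Q_w·C_e + Q_r·C_b.
Rearranging, Q_w = Q_r·(C_std − C_b)/(C_e − C_std) = 4.46·(0.1 − 0.0358) / (1.4 − 0.1) = 0.2203 m³/s.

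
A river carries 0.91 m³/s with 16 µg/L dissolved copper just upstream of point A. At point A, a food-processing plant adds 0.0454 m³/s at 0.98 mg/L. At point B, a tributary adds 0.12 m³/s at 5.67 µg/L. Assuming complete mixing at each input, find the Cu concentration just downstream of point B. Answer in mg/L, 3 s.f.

0.0555 mg/L

16 µg/L = 0.016 mg/L.
After input A: C = (0.91·0.016 + 0.0454·0.98) / 0.9554 = 0.06181 mg/L.
5.67 µg/L = 0.00567 mg/L.
After input B: C = (0.9554·0.06181 + 0.12·0.00567) / 1.075 = 0.05554 mg/L.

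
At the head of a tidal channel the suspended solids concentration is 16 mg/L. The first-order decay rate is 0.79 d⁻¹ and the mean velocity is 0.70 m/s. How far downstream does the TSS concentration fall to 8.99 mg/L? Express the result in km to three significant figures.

44.1 km

From C = C₀·e^(−kt), t = ln(C₀/C)/k = ln(16/8.99)/0.79 = 0.5765/0.79 = 0.7297 d.
Distance = v·t = 0.70 m/s × 6.305e+04 s = 4.413e+04 m = 44.13 km.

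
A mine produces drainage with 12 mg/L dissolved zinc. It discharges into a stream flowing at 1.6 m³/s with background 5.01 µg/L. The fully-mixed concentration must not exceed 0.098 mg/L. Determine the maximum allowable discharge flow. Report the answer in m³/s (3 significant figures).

0.0125 m³/s

5.01 µg/L = 0.00501 mg/L.
Mass balance at complete mixing: C_std·(Q_w + Q_r) = Q_w·C_e + Q_r·C_b.
Rearranging, Q_w = Q_r·(C_std − C_b)/(C_e − C_std) = 1.6·(0.098 − 0.00501) / (12 − 0.098) = 0.0125 m³/s.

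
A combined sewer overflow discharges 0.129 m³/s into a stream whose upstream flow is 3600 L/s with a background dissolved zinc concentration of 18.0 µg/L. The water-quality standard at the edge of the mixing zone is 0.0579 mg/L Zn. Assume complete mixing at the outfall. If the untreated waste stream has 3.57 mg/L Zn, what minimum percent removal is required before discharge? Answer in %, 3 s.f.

3600 L/s = 3.6 m³/s.
18.0 µg/L = 0.018 mg/L.
Mass balance: 0.0579·3.729 = 0.129·Cₑ + 3.6·0.018.
Cₑ = (0.2159 − 0.0648) / 0.129 = 1.171 mg/L.
Required removal = 1 − 1.171/3.57 = 67.19 %.

67.2 %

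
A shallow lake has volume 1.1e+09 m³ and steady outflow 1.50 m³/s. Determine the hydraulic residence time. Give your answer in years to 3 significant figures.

Q = 1.50 m³/s × 3.156e+07 s/yr = 4.734e+07 m³/yr.
Hydraulic residence time τ = V/Q = 1.1e+09/4.734e+07 = 23.24 yr.

23.2 yr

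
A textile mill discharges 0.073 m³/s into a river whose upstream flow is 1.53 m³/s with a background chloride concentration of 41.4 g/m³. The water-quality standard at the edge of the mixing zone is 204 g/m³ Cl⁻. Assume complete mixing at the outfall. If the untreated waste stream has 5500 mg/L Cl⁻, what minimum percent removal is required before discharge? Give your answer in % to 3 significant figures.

34.3 %

Mass balance: 204·1.603 = 0.073·Cₑ + 1.53·41.4.
Cₑ = (327 − 63.34) / 0.073 = 3612 mg/L.
Required removal = 1 − 3612/5500 = 34.33 %.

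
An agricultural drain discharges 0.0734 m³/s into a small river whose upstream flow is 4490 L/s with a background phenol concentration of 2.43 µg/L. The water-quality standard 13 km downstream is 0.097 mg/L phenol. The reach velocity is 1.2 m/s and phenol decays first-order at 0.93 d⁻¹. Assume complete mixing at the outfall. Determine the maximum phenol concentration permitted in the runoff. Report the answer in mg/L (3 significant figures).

4490 L/s = 4.49 m³/s.
2.43 µg/L = 0.00243 mg/L.
Travel time to the compliance point: t = 1.3e+04/1.2 = 1.083e+04 s = 0.1254 d; decay factor exp(−0.93·0.1254) = 0.8899.
So the concentration just after mixing may be at most 0.097/0.8899 = 0.109 mg/L.
Mass balance: 0.109·4.563 = 0.0734·Cₑ + 4.49·0.00243.
Cₑ = (0.4974 − 0.01091) / 0.0734 = 6.628 mg/L.

6.63 mg/L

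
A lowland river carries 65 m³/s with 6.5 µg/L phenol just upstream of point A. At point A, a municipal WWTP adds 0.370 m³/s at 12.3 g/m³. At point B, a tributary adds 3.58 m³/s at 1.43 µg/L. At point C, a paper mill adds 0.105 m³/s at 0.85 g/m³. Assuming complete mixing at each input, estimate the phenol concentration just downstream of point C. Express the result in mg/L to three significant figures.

6.5 µg/L = 0.0065 mg/L.
After input A: C = (65·0.0065 + 0.37·12.3) / 65.37 = 0.07608 mg/L.
1.43 µg/L = 0.00143 mg/L.
After input B: C = (65.37·0.07608 + 3.58·0.00143) / 68.95 = 0.07221 mg/L.
After input C: C = (68.95·0.07221 + 0.105·0.85) / 69.06 = 0.07339 mg/L.

0.0734 mg/L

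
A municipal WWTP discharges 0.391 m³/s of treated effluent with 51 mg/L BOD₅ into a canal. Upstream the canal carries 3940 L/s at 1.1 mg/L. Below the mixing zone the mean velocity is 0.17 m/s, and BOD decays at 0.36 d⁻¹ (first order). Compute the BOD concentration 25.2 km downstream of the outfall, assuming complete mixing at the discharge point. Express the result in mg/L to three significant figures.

3940 L/s = 3.94 m³/s.
After complete mixing, C₀ = (0.391·51 + 3.94·1.1) / 4.331 = 5.605 mg/L.
Travel time t = 2.52e+04 m / 0.17 m/s = 1.482e+05 s = 1.716 d.
C = 5.605·exp(−0.36·1.716) = 5.605·0.5392 = 3.022 mg/L.

3.02 mg/L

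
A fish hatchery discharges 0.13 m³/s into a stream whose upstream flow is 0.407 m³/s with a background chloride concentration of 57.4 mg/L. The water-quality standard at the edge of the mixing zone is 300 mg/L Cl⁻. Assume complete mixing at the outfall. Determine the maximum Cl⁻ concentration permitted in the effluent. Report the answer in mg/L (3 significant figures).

1060 mg/L

Mass balance: 300·0.537 = 0.13·Cₑ + 0.407·57.4.
Cₑ = (161.1 − 23.36) / 0.13 = 1060 mg/L.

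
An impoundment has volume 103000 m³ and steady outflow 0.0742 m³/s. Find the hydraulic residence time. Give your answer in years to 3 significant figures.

Q = 0.0742 m³/s × 3.156e+07 s/yr = 2.342e+06 m³/yr.
Hydraulic residence time τ = V/Q = 103000/2.342e+06 = 0.04399 yr.

0.0440 yr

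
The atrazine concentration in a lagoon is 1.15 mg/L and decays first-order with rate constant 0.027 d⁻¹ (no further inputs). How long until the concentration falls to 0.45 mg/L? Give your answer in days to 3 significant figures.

t = ln(C₀/C)/k = ln(1.15/0.45)/0.027 = 0.9383/0.027 = 34.75 d.

34.8 d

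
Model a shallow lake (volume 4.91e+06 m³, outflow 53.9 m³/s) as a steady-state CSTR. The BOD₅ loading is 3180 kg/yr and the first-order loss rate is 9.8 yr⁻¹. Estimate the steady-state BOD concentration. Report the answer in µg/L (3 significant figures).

1.82 µg/L

Outflow Q = 53.9 m³/s × 3.156e+07 s/yr = 1.701e+09 m³/yr.
Steady-state CSTR mass balance: W = Q·C + k·V·C, so C = W/(Q + kV).
Q + kV = 1.701e+09 + 9.8·4.91e+06 = 1.749e+09 m³/yr.
C = 3180/1.749e+09 = 1.818e-06 kg/m³ = 0.001818 mg/L = 1.818 µg/L.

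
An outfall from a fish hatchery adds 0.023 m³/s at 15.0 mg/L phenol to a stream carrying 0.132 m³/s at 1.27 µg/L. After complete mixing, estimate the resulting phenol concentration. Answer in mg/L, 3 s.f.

2.23 mg/L

1.27 µg/L = 0.00127 mg/L.
Conservation of mass across the mixing zone: C = (0.023·15 + 0.132·0.00127) / (0.023 + 0.132) = 0.3452/0.155 = 2.227 mg/L.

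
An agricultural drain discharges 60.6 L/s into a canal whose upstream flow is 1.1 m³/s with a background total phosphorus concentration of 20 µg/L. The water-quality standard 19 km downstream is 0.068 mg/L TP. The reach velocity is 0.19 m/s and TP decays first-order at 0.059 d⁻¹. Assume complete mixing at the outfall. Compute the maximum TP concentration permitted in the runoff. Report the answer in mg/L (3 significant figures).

60.6 L/s = 0.0606 m³/s.
20 µg/L = 0.02 mg/L.
Travel time to the compliance point: t = 1.9e+04/0.19 = 1e+05 s = 1.157 d; decay factor exp(−0.059·1.157) = 0.934.
So the concentration just after mixing may be at most 0.068/0.934 = 0.07281 mg/L.
Mass balance: 0.07281·1.161 = 0.0606·Cₑ + 1.1·0.02.
Cₑ = (0.0845 − 0.022) / 0.0606 = 1.031 mg/L.

1.03 mg/L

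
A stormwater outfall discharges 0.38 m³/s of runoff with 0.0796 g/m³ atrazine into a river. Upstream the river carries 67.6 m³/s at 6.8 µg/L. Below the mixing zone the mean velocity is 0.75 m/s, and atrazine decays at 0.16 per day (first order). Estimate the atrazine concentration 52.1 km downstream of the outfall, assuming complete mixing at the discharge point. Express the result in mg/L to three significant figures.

0.00634 mg/L

6.8 µg/L = 0.0068 mg/L.
After complete mixing, C₀ = (0.38·0.0796 + 67.6·0.0068) / 67.98 = 0.007207 mg/L.
Travel time t = 5.21e+04 m / 0.75 m/s = 6.947e+04 s = 0.804 d.
C = 0.007207·exp(−0.16·0.804) = 0.007207·0.8793 = 0.006337 mg/L.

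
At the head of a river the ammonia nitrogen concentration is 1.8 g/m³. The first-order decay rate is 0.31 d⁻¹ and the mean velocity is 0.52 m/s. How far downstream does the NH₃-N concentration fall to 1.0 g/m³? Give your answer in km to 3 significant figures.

From C = C₀·e^(−kt), t = ln(C₀/C)/k = ln(1.8/1.0)/0.31 = 0.5878/0.31 = 1.896 d.
Distance = v·t = 0.52 m/s × 1.638e+05 s = 8.519e+04 m = 85.19 km.

85.2 km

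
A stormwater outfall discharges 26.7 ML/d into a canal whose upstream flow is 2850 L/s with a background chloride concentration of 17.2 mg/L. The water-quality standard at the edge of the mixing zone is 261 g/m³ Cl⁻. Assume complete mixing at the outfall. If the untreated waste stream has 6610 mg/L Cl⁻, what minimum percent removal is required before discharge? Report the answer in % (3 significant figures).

62.0 %

26.7 ML/d = 0.309 m³/s.
2850 L/s = 2.85 m³/s.
Mass balance: 261·3.159 = 0.309·Cₑ + 2.85·17.2.
Cₑ = (824.5 − 49.02) / 0.309 = 2509 mg/L.
Required removal = 1 − 2509/6610 = 62.04 %.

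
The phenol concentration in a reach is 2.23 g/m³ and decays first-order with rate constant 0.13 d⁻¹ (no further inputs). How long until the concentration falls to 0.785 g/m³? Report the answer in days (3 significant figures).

t = ln(C₀/C)/k = ln(2.23/0.785)/0.13 = 1.044/0.13 = 8.031 d.

8.03 d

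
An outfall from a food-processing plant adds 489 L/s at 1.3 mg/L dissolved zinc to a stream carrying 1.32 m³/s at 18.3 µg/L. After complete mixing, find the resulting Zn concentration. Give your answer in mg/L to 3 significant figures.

489 L/s = 0.489 m³/s.
18.3 µg/L = 0.0183 mg/L.
Flow-weighted mixing gives C = (0.489·1.3 + 1.32·0.0183) / (0.489 + 1.32) = 0.6599/1.809 = 0.3648 mg/L.

0.365 mg/L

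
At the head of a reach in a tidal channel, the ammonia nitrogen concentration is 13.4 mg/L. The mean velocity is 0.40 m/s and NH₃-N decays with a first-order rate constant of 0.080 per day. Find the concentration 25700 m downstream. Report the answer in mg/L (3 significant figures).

Travel time t = 25700 m / 0.40 m/s = 2.57e+04/0.40 = 6.425e+04 s = 0.7436 d.
First-order decay: C = 13.4·exp(−0.080·0.7436) = 13.4·0.9422 = 12.63 mg/L.

12.6 mg/L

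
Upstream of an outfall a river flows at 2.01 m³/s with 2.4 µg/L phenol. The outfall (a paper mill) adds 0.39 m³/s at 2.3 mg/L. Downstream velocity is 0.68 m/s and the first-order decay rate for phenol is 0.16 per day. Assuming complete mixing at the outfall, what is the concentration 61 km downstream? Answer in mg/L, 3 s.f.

2.4 µg/L = 0.0024 mg/L.
After complete mixing, C₀ = (0.39·2.3 + 2.01·0.0024) / 2.4 = 0.3758 mg/L.
Travel time t = 6.1e+04 m / 0.68 m/s = 8.971e+04 s = 1.038 d.
C = 0.3758·exp(−0.16·1.038) = 0.3758·0.8469 = 0.3182 mg/L.

0.318 mg/L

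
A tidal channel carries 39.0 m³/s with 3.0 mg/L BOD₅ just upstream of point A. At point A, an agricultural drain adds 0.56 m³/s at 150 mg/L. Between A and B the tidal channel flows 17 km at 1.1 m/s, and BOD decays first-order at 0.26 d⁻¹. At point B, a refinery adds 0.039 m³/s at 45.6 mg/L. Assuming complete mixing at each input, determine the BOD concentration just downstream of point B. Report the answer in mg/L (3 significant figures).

After input A: C = (39·3 + 0.56·150) / 39.56 = 5.081 mg/L.
Over the 17 km reach to input B (t = 1.545e+04 s = 0.1789 d), decay gives C = 5.081·exp(−0.26·0.1789) = 4.85 mg/L.
After input B: C = (39.56·4.85 + 0.039·45.6) / 39.6 = 4.89 mg/L.

4.89 mg/L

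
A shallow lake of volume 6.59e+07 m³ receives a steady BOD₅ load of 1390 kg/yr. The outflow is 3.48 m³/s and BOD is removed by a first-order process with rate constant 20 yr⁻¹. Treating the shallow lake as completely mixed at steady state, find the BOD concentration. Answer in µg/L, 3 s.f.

0.974 µg/L

Outflow Q = 3.48 m³/s × 3.156e+07 s/yr = 1.098e+08 m³/yr.
Steady-state CSTR mass balance: W = Q·C + k·V·C, so C = W/(Q + kV).
Q + kV = 1.098e+08 + 20·6.59e+07 = 1.428e+09 m³/yr.
C = 1390/1.428e+09 = 9.735e-07 kg/m³ = 0.0009735 mg/L = 0.9735 µg/L.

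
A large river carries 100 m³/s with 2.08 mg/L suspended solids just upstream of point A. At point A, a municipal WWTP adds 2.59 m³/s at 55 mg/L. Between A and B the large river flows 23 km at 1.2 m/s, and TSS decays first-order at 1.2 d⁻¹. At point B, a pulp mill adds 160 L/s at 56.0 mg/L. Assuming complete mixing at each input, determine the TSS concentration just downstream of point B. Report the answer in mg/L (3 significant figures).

2.70 mg/L

After input A: C = (100·2.08 + 2.59·55) / 102.6 = 3.416 mg/L.
Over the 23 km reach to input B (t = 1.917e+04 s = 0.2218 d), decay gives C = 3.416·exp(−1.2·0.2218) = 2.618 mg/L.
160 L/s = 0.16 m³/s.
After input B: C = (102.6·2.618 + 0.16·56) / 102.8 = 2.701 mg/L.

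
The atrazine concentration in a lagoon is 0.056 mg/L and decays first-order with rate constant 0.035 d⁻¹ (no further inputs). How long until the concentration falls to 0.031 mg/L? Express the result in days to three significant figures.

t = ln(C₀/C)/k = ln(0.056/0.031)/0.035 = 0.5914/0.035 = 16.9 d.

16.9 d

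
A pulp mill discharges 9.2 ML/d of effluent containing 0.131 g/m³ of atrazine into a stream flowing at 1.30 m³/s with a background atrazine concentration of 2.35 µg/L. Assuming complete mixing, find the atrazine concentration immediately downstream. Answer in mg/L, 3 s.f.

9.2 ML/d = 0.1065 m³/s.
2.35 µg/L = 0.00235 mg/L.
By mass balance at complete mixing, C = (0.1065·0.131 + 1.3·0.00235) / (0.1065 + 1.3) = 0.017/1.406 = 0.01209 mg/L.

0.0121 mg/L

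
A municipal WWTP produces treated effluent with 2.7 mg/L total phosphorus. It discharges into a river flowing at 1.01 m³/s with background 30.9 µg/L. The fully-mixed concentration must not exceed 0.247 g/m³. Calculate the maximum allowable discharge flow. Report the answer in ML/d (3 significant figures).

30.9 µg/L = 0.0309 mg/L.
Mass balance at complete mixing: C_std·(Q_w + Q_r) = Q_w·C_e + Q_r·C_b.
Rearranging, Q_w = Q_r·(C_std − C_b)/(C_e − C_std) = 1.01·(0.247 − 0.0309) / (2.7 − 0.247) = 0.08898 m³/s.
= 7.688 ML/d.

7.69 ML/d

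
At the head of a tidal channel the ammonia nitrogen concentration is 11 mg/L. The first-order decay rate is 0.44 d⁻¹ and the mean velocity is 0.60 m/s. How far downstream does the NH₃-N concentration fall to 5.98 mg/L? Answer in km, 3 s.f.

From C = C₀·e^(−kt), t = ln(C₀/C)/k = ln(11/5.98)/0.44 = 0.6095/0.44 = 1.385 d.
Distance = v·t = 0.60 m/s × 1.197e+05 s = 7.181e+04 m = 71.81 km.

71.8 km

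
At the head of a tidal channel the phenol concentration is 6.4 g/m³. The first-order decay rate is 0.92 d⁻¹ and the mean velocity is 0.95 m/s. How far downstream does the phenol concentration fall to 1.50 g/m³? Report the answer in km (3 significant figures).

From C = C₀·e^(−kt), t = ln(C₀/C)/k = ln(6.4/1.50)/0.92 = 1.451/0.92 = 1.577 d.
Distance = v·t = 0.95 m/s × 1.363e+05 s = 1.294e+05 m = 129.4 km.

129 km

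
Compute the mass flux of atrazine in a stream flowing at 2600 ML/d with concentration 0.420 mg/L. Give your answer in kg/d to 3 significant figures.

1090 kg/d

2600 ML/d = 30.09 m³/s.
Mass flux = Q·C = 30.09 m³/s × 0.42 g/m³ = 12.64 g/s.
= 12.64 g/s × 86.4 = 1092 kg/d.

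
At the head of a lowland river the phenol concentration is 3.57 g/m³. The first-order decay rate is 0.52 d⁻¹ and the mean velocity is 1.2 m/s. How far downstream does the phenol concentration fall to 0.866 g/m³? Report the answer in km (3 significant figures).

From C = C₀·e^(−kt), t = ln(C₀/C)/k = ln(3.57/0.866)/0.52 = 1.416/0.52 = 2.724 d.
Distance = v·t = 1.2 m/s × 2.353e+05 s = 2.824e+05 m = 282.4 km.

282 km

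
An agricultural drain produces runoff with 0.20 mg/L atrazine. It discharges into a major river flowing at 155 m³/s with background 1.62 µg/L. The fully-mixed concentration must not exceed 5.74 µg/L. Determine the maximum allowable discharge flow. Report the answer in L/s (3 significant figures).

3290 L/s

1.62 µg/L = 0.00162 mg/L.
5.74 µg/L = 0.00574 mg/L.
Mass balance at complete mixing: C_std·(Q_w + Q_r) = Q_w·C_e + Q_r·C_b.
Rearranging, Q_w = Q_r·(C_std − C_b)/(C_e − C_std) = 155·(0.00574 − 0.00162) / (0.2 − 0.00574) = 3.287 m³/s.
= 3287 L/s.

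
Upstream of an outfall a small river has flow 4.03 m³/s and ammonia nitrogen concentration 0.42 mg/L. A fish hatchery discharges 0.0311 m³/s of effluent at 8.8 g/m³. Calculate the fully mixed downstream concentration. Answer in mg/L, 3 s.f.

0.484 mg/L

Conservation of mass across the mixing zone: C = (0.0311·8.8 + 4.03·0.42) / (0.0311 + 4.03) = 1.966/4.061 = 0.4842 mg/L.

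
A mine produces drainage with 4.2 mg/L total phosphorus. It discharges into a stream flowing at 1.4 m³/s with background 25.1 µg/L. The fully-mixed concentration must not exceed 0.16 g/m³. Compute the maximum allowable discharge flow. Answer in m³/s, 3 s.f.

0.0467 m³/s

25.1 µg/L = 0.0251 mg/L.
Mass balance at complete mixing: C_std·(Q_w + Q_r) = Q_w·C_e + Q_r·C_b.
Rearranging, Q_w = Q_r·(C_std − C_b)/(C_e − C_std) = 1.4·(0.16 − 0.0251) / (4.2 − 0.16) = 0.04675 m³/s.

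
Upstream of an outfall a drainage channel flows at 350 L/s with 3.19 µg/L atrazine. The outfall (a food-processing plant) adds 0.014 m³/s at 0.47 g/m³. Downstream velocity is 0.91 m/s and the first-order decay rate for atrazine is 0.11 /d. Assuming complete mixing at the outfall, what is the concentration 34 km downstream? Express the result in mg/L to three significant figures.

0.0202 mg/L

350 L/s = 0.35 m³/s.
3.19 µg/L = 0.00319 mg/L.
After complete mixing, C₀ = (0.014·0.47 + 0.35·0.00319) / 0.364 = 0.02114 mg/L.
Travel time t = 3.4e+04 m / 0.91 m/s = 3.736e+04 s = 0.4324 d.
C = 0.02114·exp(−0.11·0.4324) = 0.02114·0.9535 = 0.02016 mg/L.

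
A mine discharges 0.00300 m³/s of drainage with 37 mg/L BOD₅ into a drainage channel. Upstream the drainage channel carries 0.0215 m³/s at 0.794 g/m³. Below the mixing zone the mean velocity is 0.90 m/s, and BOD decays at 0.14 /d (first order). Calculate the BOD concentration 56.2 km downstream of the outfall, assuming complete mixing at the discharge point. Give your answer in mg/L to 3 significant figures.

4.72 mg/L

After complete mixing, C₀ = (0.003·37 + 0.0215·0.794) / 0.0245 = 5.227 mg/L.
Travel time t = 5.62e+04 m / 0.90 m/s = 6.244e+04 s = 0.7227 d.
C = 5.227·exp(−0.14·0.7227) = 5.227·0.9038 = 4.724 mg/L.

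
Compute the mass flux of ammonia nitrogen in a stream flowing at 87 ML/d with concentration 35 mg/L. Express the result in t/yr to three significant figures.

87 ML/d = 1.007 m³/s.
Mass flux = Q·C = 1.007 m³/s × 35 g/m³ = 35.24 g/s.
= 35.24 g/s × 31.56 = 1112 t/yr.

1110 t/yr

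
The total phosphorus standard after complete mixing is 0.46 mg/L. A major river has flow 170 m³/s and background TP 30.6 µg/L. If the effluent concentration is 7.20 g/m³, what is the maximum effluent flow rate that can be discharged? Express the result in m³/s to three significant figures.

10.8 m³/s

30.6 µg/L = 0.0306 mg/L.
Mass balance at complete mixing: C_std·(Q_w + Q_r) = Q_w·C_e + Q_r·C_b.
Rearranging, Q_w = Q_r·(C_std − C_b)/(C_e − C_std) = 170·(0.46 − 0.0306) / (7.2 − 0.46) = 10.83 m³/s.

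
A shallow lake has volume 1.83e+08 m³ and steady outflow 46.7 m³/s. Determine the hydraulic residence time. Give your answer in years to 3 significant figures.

0.124 yr

Q = 46.7 m³/s × 3.156e+07 s/yr = 1.474e+09 m³/yr.
Hydraulic residence time τ = V/Q = 1.83e+08/1.474e+09 = 0.1242 yr.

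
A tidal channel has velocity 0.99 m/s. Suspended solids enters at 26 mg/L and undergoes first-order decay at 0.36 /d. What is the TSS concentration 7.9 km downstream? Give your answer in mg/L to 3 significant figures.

Travel time t = 7.9 km / 0.99 m/s = 7900/0.99 = 7980 s = 0.09236 d.
First-order decay: C = 26·exp(−0.36·0.09236) = 26·0.9673 = 25.15 mg/L.

25.1 mg/L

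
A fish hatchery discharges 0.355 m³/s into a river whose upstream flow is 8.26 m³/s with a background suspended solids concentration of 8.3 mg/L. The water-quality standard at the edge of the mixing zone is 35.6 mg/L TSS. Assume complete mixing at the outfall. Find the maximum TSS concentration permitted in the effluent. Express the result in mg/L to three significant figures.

671 mg/L

Mass balance: 35.6·8.615 = 0.355·Cₑ + 8.26·8.3.
Cₑ = (306.7 − 68.56) / 0.355 = 670.8 mg/L.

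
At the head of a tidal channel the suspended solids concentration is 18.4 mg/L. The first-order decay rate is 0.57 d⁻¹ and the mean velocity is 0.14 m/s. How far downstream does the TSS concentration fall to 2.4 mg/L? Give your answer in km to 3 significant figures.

43.2 km

From C = C₀·e^(−kt), t = ln(C₀/C)/k = ln(18.4/2.4)/0.57 = 2.037/0.57 = 3.573 d.
Distance = v·t = 0.14 m/s × 3.087e+05 s = 4.322e+04 m = 43.22 km.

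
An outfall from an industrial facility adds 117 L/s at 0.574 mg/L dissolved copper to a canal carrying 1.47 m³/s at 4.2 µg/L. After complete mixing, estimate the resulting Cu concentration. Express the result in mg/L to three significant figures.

0.0462 mg/L

117 L/s = 0.117 m³/s.
4.2 µg/L = 0.0042 mg/L.
Flow-weighted mixing gives C = (0.117·0.574 + 1.47·0.0042) / (0.117 + 1.47) = 0.07333/1.587 = 0.04621 mg/L.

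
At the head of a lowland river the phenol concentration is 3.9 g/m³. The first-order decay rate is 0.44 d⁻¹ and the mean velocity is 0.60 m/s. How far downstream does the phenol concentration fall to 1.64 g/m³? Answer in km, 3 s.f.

102 km

From C = C₀·e^(−kt), t = ln(C₀/C)/k = ln(3.9/1.64)/0.44 = 0.8663/0.44 = 1.969 d.
Distance = v·t = 0.60 m/s × 1.701e+05 s = 1.021e+05 m = 102.1 km.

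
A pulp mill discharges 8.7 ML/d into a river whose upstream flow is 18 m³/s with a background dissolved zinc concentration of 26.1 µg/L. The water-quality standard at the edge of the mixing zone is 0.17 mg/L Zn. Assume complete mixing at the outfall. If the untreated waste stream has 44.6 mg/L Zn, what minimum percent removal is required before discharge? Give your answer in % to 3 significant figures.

41.9 %

8.7 ML/d = 0.1007 m³/s.
26.1 µg/L = 0.0261 mg/L.
Mass balance: 0.17·18.1 = 0.1007·Cₑ + 18·0.0261.
Cₑ = (3.077 − 0.4698) / 0.1007 = 25.89 mg/L.
Required removal = 1 − 25.89/44.6 = 41.94 %.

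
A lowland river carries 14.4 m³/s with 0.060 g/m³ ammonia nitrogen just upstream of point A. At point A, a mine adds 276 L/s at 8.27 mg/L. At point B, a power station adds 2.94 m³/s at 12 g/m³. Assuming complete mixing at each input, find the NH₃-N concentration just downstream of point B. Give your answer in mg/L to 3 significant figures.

2.18 mg/L

276 L/s = 0.276 m³/s.
After input A: C = (14.4·0.06 + 0.276·8.27) / 14.68 = 0.2144 mg/L.
After input B: C = (14.68·0.2144 + 2.94·12) / 17.62 = 2.181 mg/L.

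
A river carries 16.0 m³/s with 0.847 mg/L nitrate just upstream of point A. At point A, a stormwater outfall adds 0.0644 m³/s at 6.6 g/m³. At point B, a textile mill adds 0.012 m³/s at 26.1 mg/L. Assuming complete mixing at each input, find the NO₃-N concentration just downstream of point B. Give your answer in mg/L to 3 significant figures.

After input A: C = (16·0.847 + 0.0644·6.6) / 16.06 = 0.8701 mg/L.
After input B: C = (16.06·0.8701 + 0.012·26.1) / 16.08 = 0.8889 mg/L.

0.889 mg/L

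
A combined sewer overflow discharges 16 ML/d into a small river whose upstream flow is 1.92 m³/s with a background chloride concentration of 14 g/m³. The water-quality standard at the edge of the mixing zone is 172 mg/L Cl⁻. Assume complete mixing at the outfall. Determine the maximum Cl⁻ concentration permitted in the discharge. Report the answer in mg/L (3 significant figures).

16 ML/d = 0.1852 m³/s.
Mass balance: 172·2.105 = 0.1852·Cₑ + 1.92·14.
Cₑ = (362.1 − 26.88) / 0.1852 = 1810 mg/L.

1810 mg/L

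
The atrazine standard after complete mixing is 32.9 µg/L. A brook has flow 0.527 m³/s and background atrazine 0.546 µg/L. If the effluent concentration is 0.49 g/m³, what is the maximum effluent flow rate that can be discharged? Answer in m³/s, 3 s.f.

0.546 µg/L = 0.000546 mg/L.
32.9 µg/L = 0.0329 mg/L.
Mass balance at complete mixing: C_std·(Q_w + Q_r) = Q_w·C_e + Q_r·C_b.
Rearranging, Q_w = Q_r·(C_std − C_b)/(C_e − C_std) = 0.527·(0.0329 − 0.000546) / (0.49 − 0.0329) = 0.0373 m³/s.

0.0373 m³/s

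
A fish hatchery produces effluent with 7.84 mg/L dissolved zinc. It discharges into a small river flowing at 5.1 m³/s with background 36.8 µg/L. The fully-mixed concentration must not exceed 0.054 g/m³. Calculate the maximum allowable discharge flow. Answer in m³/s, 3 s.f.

36.8 µg/L = 0.0368 mg/L.
Mass balance at complete mixing: C_std·(Q_w + Q_r) = Q_w·C_e + Q_r·C_b.
Rearranging, Q_w = Q_r·(C_std − C_b)/(C_e − C_std) = 5.1·(0.054 − 0.0368) / (7.84 − 0.054) = 0.01127 m³/s.

0.0113 m³/s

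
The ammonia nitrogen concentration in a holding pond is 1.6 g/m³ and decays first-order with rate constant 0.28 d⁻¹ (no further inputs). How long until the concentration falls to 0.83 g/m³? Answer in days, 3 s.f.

2.34 d

t = ln(C₀/C)/k = ln(1.6/0.83)/0.28 = 0.6563/0.28 = 2.344 d.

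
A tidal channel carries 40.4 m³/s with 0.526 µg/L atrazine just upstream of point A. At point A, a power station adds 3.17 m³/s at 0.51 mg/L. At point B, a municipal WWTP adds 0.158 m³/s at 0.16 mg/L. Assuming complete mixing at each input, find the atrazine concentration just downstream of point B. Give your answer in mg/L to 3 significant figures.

0.0380 mg/L

0.526 µg/L = 0.000526 mg/L.
After input A: C = (40.4·0.000526 + 3.17·0.51) / 43.57 = 0.03759 mg/L.
After input B: C = (43.57·0.03759 + 0.158·0.16) / 43.73 = 0.03804 mg/L.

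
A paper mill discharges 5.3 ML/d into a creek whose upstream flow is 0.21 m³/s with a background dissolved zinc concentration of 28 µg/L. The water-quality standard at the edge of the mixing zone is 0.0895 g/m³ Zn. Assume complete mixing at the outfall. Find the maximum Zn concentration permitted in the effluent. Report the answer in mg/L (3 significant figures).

0.300 mg/L

5.3 ML/d = 0.06134 m³/s.
28 µg/L = 0.028 mg/L.
Mass balance: 0.0895·0.2713 = 0.06134·Cₑ + 0.21·0.028.
Cₑ = (0.02429 − 0.00588) / 0.06134 = 0.3 mg/L.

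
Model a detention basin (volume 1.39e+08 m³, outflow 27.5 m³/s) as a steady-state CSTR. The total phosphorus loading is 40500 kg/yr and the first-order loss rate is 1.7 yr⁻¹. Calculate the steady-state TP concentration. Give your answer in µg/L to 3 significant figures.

Outflow Q = 27.5 m³/s × 3.156e+07 s/yr = 8.678e+08 m³/yr.
Steady-state CSTR mass balance: W = Q·C + k·V·C, so C = W/(Q + kV).
Q + kV = 8.678e+08 + 1.7·1.39e+08 = 1.104e+09 m³/yr.
C = 40500/1.104e+09 = 3.668e-05 kg/m³ = 0.03668 mg/L = 36.68 µg/L.

36.7 µg/L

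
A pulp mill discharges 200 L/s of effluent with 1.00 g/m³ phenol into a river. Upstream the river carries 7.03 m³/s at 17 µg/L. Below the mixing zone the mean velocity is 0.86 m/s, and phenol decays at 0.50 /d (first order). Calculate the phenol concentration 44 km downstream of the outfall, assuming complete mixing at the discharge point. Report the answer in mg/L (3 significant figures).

200 L/s = 0.2 m³/s.
17 µg/L = 0.017 mg/L.
After complete mixing, C₀ = (0.2·1 + 7.03·0.017) / 7.23 = 0.04419 mg/L.
Travel time t = 4.4e+04 m / 0.86 m/s = 5.116e+04 s = 0.5922 d.
C = 0.04419·exp(−0.50·0.5922) = 0.04419·0.7437 = 0.03287 mg/L.

0.0329 mg/L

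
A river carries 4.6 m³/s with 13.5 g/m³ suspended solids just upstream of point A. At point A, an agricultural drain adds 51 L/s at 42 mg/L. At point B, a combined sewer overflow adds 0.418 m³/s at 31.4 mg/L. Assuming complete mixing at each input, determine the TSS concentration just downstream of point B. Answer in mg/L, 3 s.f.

51 L/s = 0.051 m³/s.
After input A: C = (4.6·13.5 + 0.051·42) / 4.651 = 13.81 mg/L.
After input B: C = (4.651·13.81 + 0.418·31.4) / 5.069 = 15.26 mg/L.

15.3 mg/L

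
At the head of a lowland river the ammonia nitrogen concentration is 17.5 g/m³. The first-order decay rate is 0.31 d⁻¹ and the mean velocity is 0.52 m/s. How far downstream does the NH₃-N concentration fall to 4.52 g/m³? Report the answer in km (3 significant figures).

From C = C₀·e^(−kt), t = ln(C₀/C)/k = ln(17.5/4.52)/0.31 = 1.354/0.31 = 4.367 d.
Distance = v·t = 0.52 m/s × 3.773e+05 s = 1.962e+05 m = 196.2 km.

196 km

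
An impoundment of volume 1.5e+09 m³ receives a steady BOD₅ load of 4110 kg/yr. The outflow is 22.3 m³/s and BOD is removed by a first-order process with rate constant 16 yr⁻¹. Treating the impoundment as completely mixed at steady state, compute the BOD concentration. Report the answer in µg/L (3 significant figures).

0.166 µg/L

Outflow Q = 22.3 m³/s × 3.156e+07 s/yr = 7.037e+08 m³/yr.
Steady-state CSTR mass balance: W = Q·C + k·V·C, so C = W/(Q + kV).
Q + kV = 7.037e+08 + 16·1.5e+09 = 2.47e+10 m³/yr.
C = 4110/2.47e+10 = 1.664e-07 kg/m³ = 0.0001664 mg/L = 0.1664 µg/L.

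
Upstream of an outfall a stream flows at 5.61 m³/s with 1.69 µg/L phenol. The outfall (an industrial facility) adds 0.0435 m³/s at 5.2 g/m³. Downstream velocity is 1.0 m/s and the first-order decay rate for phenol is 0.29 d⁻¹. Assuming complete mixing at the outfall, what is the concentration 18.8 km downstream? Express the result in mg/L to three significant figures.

1.69 µg/L = 0.00169 mg/L.
After complete mixing, C₀ = (0.0435·5.2 + 5.61·0.00169) / 5.654 = 0.04169 mg/L.
Travel time t = 1.88e+04 m / 1.0 m/s = 1.88e+04 s = 0.2176 d.
C = 0.04169·exp(−0.29·0.2176) = 0.04169·0.9388 = 0.03914 mg/L.

0.0391 mg/L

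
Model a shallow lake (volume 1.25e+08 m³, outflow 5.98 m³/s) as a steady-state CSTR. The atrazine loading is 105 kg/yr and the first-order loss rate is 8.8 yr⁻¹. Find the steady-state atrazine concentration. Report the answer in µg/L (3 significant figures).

0.0815 µg/L

Outflow Q = 5.98 m³/s × 3.156e+07 s/yr = 1.887e+08 m³/yr.
Steady-state CSTR mass balance: W = Q·C + k·V·C, so C = W/(Q + kV).
Q + kV = 1.887e+08 + 8.8·1.25e+08 = 1.289e+09 m³/yr.
C = 105/1.289e+09 = 8.148e-08 kg/m³ = 8.148e-05 mg/L = 0.08148 µg/L.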